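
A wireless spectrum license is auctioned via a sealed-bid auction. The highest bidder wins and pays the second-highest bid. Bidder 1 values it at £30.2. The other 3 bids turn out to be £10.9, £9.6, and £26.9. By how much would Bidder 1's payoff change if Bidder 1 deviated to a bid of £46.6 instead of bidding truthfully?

Change in payoff: £0.0.

The highest competing bid is £26.9.
Bidding truthfully at £30.2: Bidder 1 has the top bid, wins, and pays the second-highest bid £26.9. Payoff = £30.2 − £26.9 = £3.3.
Bidding £46.6: Bidder 1 has the top bid, wins, and pays the second-highest bid £26.9. Payoff = £30.2 − £26.9 = £3.3.
Change = £3.3 − £3.3 = £0.0.
The bid only affects whether you win, not the price — here both bids land on the same side of the top rival bid, so the deviation is payoff-neutral.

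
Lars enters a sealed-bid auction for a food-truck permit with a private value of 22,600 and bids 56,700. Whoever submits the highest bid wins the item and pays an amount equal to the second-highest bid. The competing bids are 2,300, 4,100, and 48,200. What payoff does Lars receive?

-25,600

Highest competing bid: 48,200.
Lars's bid 56,700 is the highest overall, so Lars wins and pays the second-highest bid, 48,200.
Payoff = value − price = 22,600 − 48,200 = -25,600.
Overbidding won the item at a price above value — truthful bidding would have avoided this loss.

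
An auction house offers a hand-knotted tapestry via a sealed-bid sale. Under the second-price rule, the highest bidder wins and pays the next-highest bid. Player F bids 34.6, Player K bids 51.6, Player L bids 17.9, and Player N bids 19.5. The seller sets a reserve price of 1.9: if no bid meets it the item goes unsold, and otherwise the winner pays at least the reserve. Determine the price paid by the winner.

34.6

Sorted high to low: Player K 51.6; Player F 34.6; Player N 19.5; Player L 17.9.
Player K has the highest bid, so Player K wins.
The second-highest bid is 34.6, which exceeds the reserve, so that sets the price.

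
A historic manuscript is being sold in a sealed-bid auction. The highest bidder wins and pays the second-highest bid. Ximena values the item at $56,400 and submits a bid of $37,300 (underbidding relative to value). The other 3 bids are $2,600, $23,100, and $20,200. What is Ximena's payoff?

Payoff = $33,300.

Highest competing bid: $23,100.
Ximena's bid $37,300 is the highest overall, so Ximena wins and pays the second-highest bid, $23,100.
Payoff = value − price = $56,400 − $23,100 = $33,300.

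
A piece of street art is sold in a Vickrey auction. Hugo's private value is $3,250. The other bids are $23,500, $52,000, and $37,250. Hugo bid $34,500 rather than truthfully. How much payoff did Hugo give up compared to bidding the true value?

Regret: $0.

The highest competing bid is $52,000.
Bidding truthfully at $3,250: the top bid is $52,000 (a rival), so Hugo loses. Payoff = $0.
Bidding $34,500: the top bid is $52,000 (a rival), so Hugo loses. Payoff = $0.
Regret = truthful payoff − actual payoff = $0 − $0 = $0.
The bid only affects whether you win, not the price — here both bids land on the same side of the top rival bid, so the deviation is payoff-neutral.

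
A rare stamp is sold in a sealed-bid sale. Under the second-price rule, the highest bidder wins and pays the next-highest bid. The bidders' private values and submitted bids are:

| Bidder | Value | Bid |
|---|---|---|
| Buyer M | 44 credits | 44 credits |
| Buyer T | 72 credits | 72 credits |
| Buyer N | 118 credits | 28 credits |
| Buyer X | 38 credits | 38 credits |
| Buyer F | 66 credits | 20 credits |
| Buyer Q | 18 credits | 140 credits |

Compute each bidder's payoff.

Buyer M 0 credits, Buyer T 0 credits, Buyer N 0 credits, Buyer X 0 credits, Buyer F 0 credits, Buyer Q -54 credits.

Ordered from highest: Buyer Q 140 credits > Buyer T 72 credits > Buyer M 44 credits > Buyer X 38 credits > Buyer N 28 credits > Buyer F 20 credits.
Buyer Q has the top bid and wins; the price is the second-highest bid, 72 credits.
Buyer Q's payoff = 18 credits − 72 credits = -54 credits. All other bidders lose, so their payoff is 0.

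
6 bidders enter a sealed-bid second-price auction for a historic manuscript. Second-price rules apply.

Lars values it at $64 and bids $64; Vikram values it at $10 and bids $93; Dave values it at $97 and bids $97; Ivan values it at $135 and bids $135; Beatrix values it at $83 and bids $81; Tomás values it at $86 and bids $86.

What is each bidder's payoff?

Ranking the bids: Ivan $135; Dave $97; Vikram $93; Tomás $86; Beatrix $81; Lars $64.
Ivan has the top bid and wins; the price is the second-highest bid, $97.
Ivan's payoff = $135 − $97 = $38. All other bidders lose, so their payoff is 0.

Lars $0, Vikram $0, Dave $0, Ivan $38, Beatrix $0, Tomás $0.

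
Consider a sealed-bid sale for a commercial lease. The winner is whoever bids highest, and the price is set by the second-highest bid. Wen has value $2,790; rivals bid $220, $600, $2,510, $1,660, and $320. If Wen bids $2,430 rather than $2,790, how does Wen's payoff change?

The highest competing bid is $2,510.
Bidding truthfully at $2,790: Wen has the top bid, wins, and pays the second-highest bid $2,510. Payoff = $2,790 − $2,510 = $280.
Bidding $2,430: the top bid is $2,510 (a rival), so Wen loses. Payoff = $0.
Change = $0 − $280 = -$280.
Deviating from a truthful bid can only lose payoff in a second-price auction — never gain.

-$280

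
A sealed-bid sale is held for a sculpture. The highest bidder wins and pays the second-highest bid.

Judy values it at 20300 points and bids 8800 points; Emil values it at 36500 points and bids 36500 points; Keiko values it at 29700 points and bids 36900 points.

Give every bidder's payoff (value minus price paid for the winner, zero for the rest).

Judy 0 points, Emil 0 points, Keiko -6800 points.

Bids in descending order: Keiko 36900 points > Emil 36500 points > Judy 8800 points.
Keiko has the top bid and wins; the price is the second-highest bid, 36500 points.
Keiko's payoff = 29700 points − 36500 points = -6800 points. All other bidders lose, so their payoff is 0.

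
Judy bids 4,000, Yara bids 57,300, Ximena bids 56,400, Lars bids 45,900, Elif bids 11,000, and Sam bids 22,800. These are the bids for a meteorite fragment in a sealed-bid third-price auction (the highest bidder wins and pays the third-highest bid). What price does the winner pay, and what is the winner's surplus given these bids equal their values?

Ordered from highest: Yara 57,300, then Ximena 56,400, then Lars 45,900, then Sam 22,800, then Elif 11,000, then Judy 4,000.
Yara is the highest bidder, so Yara wins.
Under the third-price rule, the price is the third-highest bid: 45,900.
Surplus = 57,300 − 45,900 = 11,400.

The winner pays 45,900 for a surplus of 11,400.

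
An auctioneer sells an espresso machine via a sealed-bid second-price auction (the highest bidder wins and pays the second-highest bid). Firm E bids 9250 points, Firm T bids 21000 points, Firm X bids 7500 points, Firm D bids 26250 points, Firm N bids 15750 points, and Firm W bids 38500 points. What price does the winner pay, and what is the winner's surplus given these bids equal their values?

The winner pays 26250 points for a surplus of 12250 points.

Ordered from highest: Firm W 38500 points, then Firm D 26250 points, then Firm T 21000 points, then Firm N 15750 points, then Firm E 9250 points, then Firm X 7500 points.
Firm W is the highest bidder, so Firm W wins.
Under the second-price rule, the price is the second-highest bid: 26250 points.
Surplus = 38500 points − 26250 points = 12250 points.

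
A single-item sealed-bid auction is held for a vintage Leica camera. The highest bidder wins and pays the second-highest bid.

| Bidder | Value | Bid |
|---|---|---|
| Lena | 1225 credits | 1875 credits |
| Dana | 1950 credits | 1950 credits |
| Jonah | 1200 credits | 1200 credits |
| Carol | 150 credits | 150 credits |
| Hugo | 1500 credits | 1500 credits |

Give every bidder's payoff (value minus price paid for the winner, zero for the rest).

Sorted high to low: Dana 1950 credits, then Lena 1875 credits, then Hugo 1500 credits, then Jonah 1200 credits, then Carol 150 credits.
Dana has the top bid and wins; the price is the second-highest bid, 1875 credits.
Dana's payoff = 1950 credits − 1875 credits = 75 credits. All other bidders lose, so their payoff is 0.

Payoffs: Lena 0 credits, Dana 75 credits, Jonah 0 credits, Carol 0 credits, Hugo 0 credits.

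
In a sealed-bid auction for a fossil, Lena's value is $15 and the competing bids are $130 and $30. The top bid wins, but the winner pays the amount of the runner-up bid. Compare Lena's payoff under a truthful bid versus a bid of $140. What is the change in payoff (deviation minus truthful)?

The highest competing bid is $130.
Bidding truthfully at $15: the top bid is $130 (a rival), so Lena loses. Payoff = $0.
Bidding $140: Lena has the top bid, wins, and pays the second-highest bid $130. Payoff = $15 − $130 = -$115.
Change = -$115 − $0 = -$115.

Change in payoff: -$115.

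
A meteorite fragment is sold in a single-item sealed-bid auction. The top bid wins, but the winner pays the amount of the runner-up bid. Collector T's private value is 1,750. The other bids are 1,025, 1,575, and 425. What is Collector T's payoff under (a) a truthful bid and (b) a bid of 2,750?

(a) 175  (b) 175

The highest competing bid is 1,575.
Bidding truthfully at 1,750: Collector T has the top bid, wins, and pays the second-highest bid 1,575. Payoff = 1,750 − 1,575 = 175.
Bidding 2,750: Collector T has the top bid, wins, and pays the second-highest bid 1,575. Payoff = 1,750 − 1,575 = 175.
The bid only affects whether you win, not the price — here both bids land on the same side of the top rival bid, so the deviation is payoff-neutral.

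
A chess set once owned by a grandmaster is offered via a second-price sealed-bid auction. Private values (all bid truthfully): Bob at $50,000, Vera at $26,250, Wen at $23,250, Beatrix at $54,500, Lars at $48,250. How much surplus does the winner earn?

Ordered from highest: Beatrix $54,500; Bob $50,000; Lars $48,250; Vera $26,250; Wen $23,250.
Beatrix wins with the top bid and pays the second-highest, $50,000.
Surplus = $54,500 − $50,000 = $4,500.

Surplus = $4,500.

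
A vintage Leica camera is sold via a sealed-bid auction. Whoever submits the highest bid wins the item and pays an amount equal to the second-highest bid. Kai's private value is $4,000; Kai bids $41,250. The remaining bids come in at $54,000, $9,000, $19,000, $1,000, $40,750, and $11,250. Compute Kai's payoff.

Highest competing bid: $54,000.
Kai's bid $41,250 is not the highest, so Kai loses, pays nothing, and earns zero payoff.

$0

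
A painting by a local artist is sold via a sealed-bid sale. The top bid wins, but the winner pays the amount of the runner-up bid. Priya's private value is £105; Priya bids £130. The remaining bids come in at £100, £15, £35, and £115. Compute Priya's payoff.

Priya's payoff: -£10.

Highest competing bid: £115.
Priya's bid £130 is the highest overall, so Priya wins and pays the second-highest bid, £115.
Payoff = value − price = £105 − £115 = -£10.
Overbidding won the item at a price above value — truthful bidding would have avoided this loss.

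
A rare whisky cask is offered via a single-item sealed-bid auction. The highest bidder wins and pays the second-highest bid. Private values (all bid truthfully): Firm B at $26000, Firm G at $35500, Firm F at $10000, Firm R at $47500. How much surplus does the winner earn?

Winner's surplus: $12000.

Sorted high to low: Firm R $47500; Firm G $35500; Firm B $26000; Firm F $10000.
Firm R wins with the top bid and pays the second-highest, $35500.
Surplus = $47500 − $35500 = $12000.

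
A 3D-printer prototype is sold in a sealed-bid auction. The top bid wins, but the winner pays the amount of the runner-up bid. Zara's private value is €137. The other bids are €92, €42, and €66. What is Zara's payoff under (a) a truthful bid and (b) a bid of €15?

The highest competing bid is €92.
Bidding truthfully at €137: Zara has the top bid, wins, and pays the second-highest bid €92. Payoff = €137 − €92 = €45.
Bidding €15: the top bid is €92 (a rival), so Zara loses. Payoff = €0.

Truthful: €45; alternative: €0.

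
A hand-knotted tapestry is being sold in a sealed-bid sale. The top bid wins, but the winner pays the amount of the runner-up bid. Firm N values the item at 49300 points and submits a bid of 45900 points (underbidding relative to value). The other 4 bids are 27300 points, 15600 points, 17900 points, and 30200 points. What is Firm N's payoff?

Firm N's payoff: 19100 points.

Highest competing bid: 30200 points.
Firm N's bid 45900 points is the highest overall, so Firm N wins and pays the second-highest bid, 30200 points.
Payoff = value − price = 49300 points − 30200 points = 19100 points.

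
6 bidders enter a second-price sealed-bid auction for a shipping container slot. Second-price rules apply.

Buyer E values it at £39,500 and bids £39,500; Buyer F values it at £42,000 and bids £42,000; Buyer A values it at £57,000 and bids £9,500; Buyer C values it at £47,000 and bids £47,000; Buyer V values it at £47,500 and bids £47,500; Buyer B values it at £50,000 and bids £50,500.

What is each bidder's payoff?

Buyer E £0, Buyer F £0, Buyer A £0, Buyer C £0, Buyer V £0, Buyer B £2,500.

Sorted high to low: Buyer B £50,500, then Buyer V £47,500, then Buyer C £47,000, then Buyer F £42,000, then Buyer E £39,500, then Buyer A £9,500.
Buyer B has the top bid and wins; the price is the second-highest bid, £47,500.
Buyer B's payoff = £50,000 − £47,500 = £2,500. All other bidders lose, so their payoff is 0.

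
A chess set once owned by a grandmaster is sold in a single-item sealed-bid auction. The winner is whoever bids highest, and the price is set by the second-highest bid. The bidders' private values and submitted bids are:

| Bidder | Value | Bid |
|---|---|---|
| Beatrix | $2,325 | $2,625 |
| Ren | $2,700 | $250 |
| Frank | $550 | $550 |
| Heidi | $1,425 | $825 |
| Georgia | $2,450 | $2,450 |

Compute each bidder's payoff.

Payoffs: Beatrix -$125, Ren $0, Frank $0, Heidi $0, Georgia $0.

Ranking the bids: Beatrix $2,625, then Georgia $2,450, then Heidi $825, then Frank $550, then Ren $250.
Beatrix has the top bid and wins; the price is the second-highest bid, $2,450.
Beatrix's payoff = $2,325 − $2,450 = -$125. All other bidders lose, so their payoff is 0.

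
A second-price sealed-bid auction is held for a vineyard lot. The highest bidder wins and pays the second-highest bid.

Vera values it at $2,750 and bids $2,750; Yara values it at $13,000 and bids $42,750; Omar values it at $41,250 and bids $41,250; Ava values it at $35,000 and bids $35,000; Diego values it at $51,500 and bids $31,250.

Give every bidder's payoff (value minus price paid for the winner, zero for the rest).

Payoffs: Vera $0, Yara -$28,250, Omar $0, Ava $0, Diego $0.

Ranking the bids: Yara $42,750, then Omar $41,250, then Ava $35,000, then Diego $31,250, then Vera $2,750.
Yara has the top bid and wins; the price is the second-highest bid, $41,250.
Yara's payoff = $13,000 − $41,250 = -$28,250. All other bidders lose, so their payoff is 0.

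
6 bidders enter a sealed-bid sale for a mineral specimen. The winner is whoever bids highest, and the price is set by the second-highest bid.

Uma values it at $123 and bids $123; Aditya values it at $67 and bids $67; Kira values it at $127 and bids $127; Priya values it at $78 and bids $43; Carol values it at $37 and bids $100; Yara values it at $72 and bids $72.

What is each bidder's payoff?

Uma $0, Aditya $0, Kira $4, Priya $0, Carol $0, Yara $0.

Bids in descending order: Kira $127, then Uma $123, then Carol $100, then Yara $72, then Aditya $67, then Priya $43.
Kira has the top bid and wins; the price is the second-highest bid, $123.
Kira's payoff = $127 − $123 = $4. All other bidders lose, so their payoff is 0.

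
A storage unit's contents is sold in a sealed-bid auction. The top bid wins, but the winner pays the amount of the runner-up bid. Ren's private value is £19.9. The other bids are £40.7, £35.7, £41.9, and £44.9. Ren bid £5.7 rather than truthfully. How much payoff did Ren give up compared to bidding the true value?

The highest competing bid is £44.9.
Bidding truthfully at £19.9: the top bid is £44.9 (a rival), so Ren loses. Payoff = £0.0.
Bidding £5.7: the top bid is £44.9 (a rival), so Ren loses. Payoff = £0.0.
Regret = truthful payoff − actual payoff = £0.0 − £0.0 = £0.0.

£0.0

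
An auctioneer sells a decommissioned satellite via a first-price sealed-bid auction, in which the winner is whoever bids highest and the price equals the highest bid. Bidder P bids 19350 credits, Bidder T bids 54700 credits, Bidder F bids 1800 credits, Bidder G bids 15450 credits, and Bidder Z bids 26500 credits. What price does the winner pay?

Sorted high to low: Bidder T 54700 credits > Bidder Z 26500 credits > Bidder P 19350 credits > Bidder G 15450 credits > Bidder F 1800 credits.
Bidder T is the highest bidder, so Bidder T wins.
Under the first-price rule, the price is the highest bid: 54700 credits.

Price paid: 54700 credits.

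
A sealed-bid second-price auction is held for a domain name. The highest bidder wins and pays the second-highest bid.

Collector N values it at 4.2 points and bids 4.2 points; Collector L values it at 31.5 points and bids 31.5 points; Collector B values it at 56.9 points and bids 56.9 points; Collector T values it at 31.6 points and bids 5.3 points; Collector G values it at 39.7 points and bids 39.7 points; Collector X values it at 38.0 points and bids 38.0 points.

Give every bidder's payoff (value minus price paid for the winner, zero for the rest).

Sorted high to low: Collector B 56.9 points > Collector G 39.7 points > Collector X 38.0 points > Collector L 31.5 points > Collector T 5.3 points > Collector N 4.2 points.
Collector B has the top bid and wins; the price is the second-highest bid, 39.7 points.
Collector B's payoff = 56.9 points − 39.7 points = 17.2 points. All other bidders lose, so their payoff is 0.

Collector N 0.0 points, Collector L 0.0 points, Collector B 17.2 points, Collector T 0.0 points, Collector G 0.0 points, Collector X 0.0 points.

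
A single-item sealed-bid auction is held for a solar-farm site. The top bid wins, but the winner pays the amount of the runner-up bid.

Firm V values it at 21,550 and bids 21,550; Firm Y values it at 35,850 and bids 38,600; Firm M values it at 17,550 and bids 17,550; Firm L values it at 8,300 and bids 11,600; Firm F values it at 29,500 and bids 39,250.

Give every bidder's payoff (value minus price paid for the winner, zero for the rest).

Payoffs: Firm V 0, Firm Y 0, Firm M 0, Firm L 0, Firm F -9,100.

Bids in descending order: Firm F 39,250 > Firm Y 38,600 > Firm V 21,550 > Firm M 17,550 > Firm L 11,600.
Firm F has the top bid and wins; the price is the second-highest bid, 38,600.
Firm F's payoff = 29,500 − 38,600 = -9,100. All other bidders lose, so their payoff is 0.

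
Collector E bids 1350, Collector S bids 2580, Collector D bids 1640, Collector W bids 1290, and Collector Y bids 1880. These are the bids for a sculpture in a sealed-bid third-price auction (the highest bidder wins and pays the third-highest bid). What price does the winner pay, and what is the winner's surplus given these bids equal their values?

Price 1640; surplus 940.

Ranking the bids: Collector S 2580 > Collector Y 1880 > Collector D 1640 > Collector E 1350 > Collector W 1290.
Collector S is the highest bidder, so Collector S wins.
Under the third-price rule, the price is the third-highest bid: 1640.
Surplus = 2580 − 1640 = 940.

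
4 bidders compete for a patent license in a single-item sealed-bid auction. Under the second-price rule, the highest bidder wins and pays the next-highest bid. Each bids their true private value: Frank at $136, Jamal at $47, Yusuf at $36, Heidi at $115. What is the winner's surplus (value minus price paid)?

Winner's surplus: $21.

Bids in descending order: Frank $136; Heidi $115; Jamal $47; Yusuf $36.
Frank wins with the top bid and pays the second-highest, $115.
Surplus = $136 − $115 = $21.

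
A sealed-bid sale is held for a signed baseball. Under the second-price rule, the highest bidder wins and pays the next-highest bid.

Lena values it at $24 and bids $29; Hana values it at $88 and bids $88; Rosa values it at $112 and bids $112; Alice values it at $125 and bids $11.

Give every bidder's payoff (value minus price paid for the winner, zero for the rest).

Payoffs: Lena $0, Hana $0, Rosa $24, Alice $0.

Ranking the bids: Rosa $112, then Hana $88, then Lena $29, then Alice $11.
Rosa has the top bid and wins; the price is the second-highest bid, $88.
Rosa's payoff = $112 − $88 = $24. All other bidders lose, so their payoff is 0.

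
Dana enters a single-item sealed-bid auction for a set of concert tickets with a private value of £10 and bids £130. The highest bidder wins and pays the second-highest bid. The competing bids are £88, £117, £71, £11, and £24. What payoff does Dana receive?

Highest competing bid: £117.
Dana's bid £130 is the highest overall, so Dana wins and pays the second-highest bid, £117.
Payoff = value − price = £10 − £117 = -£107.

Dana's payoff: -£107.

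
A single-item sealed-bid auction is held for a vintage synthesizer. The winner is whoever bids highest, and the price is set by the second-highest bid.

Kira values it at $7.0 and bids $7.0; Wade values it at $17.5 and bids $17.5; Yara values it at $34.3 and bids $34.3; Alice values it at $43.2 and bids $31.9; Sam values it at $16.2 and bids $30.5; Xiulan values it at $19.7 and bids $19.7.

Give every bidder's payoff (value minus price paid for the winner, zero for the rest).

Payoffs: Kira $0.0, Wade $0.0, Yara $2.4, Alice $0.0, Sam $0.0, Xiulan $0.0.

Ordered from highest: Yara $34.3 > Alice $31.9 > Sam $30.5 > Xiulan $19.7 > Wade $17.5 > Kira $7.0.
Yara has the top bid and wins; the price is the second-highest bid, $31.9.
Yara's payoff = $34.3 − $31.9 = $2.4. All other bidders lose, so their payoff is 0.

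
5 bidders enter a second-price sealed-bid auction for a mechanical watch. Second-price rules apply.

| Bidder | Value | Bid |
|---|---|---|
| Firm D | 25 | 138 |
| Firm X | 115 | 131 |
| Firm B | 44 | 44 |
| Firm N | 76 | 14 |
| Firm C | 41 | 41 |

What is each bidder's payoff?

Payoffs: Firm D -106, Firm X 0, Firm B 0, Firm N 0, Firm C 0.

Ordered from highest: Firm D 138 > Firm X 131 > Firm B 44 > Firm C 41 > Firm N 14.
Firm D has the top bid and wins; the price is the second-highest bid, 131.
Firm D's payoff = 25 − 131 = -106. All other bidders lose, so their payoff is 0.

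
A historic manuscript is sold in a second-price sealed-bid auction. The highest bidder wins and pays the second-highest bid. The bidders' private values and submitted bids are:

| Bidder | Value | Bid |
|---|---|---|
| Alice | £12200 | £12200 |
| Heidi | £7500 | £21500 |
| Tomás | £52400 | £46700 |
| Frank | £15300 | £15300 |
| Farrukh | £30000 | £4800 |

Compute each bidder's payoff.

Payoffs: Alice £0, Heidi £0, Tomás £30900, Frank £0, Farrukh £0.

Ranking the bids: Tomás £46700; Heidi £21500; Frank £15300; Alice £12200; Farrukh £4800.
Tomás has the top bid and wins; the price is the second-highest bid, £21500.
Tomás's payoff = £52400 − £21500 = £30900. All other bidders lose, so their payoff is 0.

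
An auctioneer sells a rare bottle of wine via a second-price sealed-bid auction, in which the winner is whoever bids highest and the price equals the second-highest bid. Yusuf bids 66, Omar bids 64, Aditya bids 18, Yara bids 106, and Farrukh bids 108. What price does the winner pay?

The winner pays 106.

Ranking the bids: Farrukh 108; Yara 106; Yusuf 66; Omar 64; Aditya 18.
Farrukh is the highest bidder, so Farrukh wins.
Under the second-price rule, the price is the second-highest bid: 106.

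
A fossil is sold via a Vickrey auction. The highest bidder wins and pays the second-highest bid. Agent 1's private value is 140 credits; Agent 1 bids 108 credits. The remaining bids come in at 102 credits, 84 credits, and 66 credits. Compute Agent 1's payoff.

38 credits

Highest competing bid: 102 credits.
Agent 1's bid 108 credits is the highest overall, so Agent 1 wins and pays the second-highest bid, 102 credits.
Payoff = value − price = 140 credits − 102 credits = 38 credits.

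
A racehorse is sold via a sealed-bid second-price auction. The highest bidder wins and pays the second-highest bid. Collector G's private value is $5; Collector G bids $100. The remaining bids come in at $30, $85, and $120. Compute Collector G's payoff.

Payoff = $0.

Highest competing bid: $120.
Collector G's bid $100 is not the highest, so Collector G loses, pays nothing, and earns zero payoff.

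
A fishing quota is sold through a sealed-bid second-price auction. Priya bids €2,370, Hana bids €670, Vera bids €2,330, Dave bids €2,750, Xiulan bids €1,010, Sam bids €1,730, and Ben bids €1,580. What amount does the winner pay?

Sorted high to low: Dave €2,750, then Priya €2,370, then Vera €2,330, then Sam €1,730, then Ben €1,580, then Xiulan €1,010, then Hana €670.
Dave has the highest bid, so Dave wins.
The second-highest bid is €2,370, so that is what Dave pays.

Price paid: €2,370.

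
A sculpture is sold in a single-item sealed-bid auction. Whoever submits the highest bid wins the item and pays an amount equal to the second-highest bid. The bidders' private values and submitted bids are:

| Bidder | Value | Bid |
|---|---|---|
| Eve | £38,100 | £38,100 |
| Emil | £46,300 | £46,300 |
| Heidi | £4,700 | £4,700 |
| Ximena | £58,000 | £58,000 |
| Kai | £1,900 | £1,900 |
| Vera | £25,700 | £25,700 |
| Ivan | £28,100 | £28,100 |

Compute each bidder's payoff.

Payoffs: Eve £0, Emil £0, Heidi £0, Ximena £11,700, Kai £0, Vera £0, Ivan £0.

Ordered from highest: Ximena £58,000; Emil £46,300; Eve £38,100; Ivan £28,100; Vera £25,700; Heidi £4,700; Kai £1,900.
Ximena has the top bid and wins; the price is the second-highest bid, £46,300.
Ximena's payoff = £58,000 − £46,300 = £11,700. All other bidders lose, so their payoff is 0.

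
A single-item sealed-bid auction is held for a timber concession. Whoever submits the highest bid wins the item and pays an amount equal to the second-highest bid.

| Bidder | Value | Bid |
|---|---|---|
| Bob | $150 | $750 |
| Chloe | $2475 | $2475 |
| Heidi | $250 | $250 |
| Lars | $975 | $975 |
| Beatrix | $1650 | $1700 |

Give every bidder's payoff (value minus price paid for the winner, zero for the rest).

Bids in descending order: Chloe $2475, then Beatrix $1700, then Lars $975, then Bob $750, then Heidi $250.
Chloe has the top bid and wins; the price is the second-highest bid, $1700.
Chloe's payoff = $2475 − $1700 = $775. All other bidders lose, so their payoff is 0.

Bob $0, Chloe $775, Heidi $0, Lars $0, Beatrix $0.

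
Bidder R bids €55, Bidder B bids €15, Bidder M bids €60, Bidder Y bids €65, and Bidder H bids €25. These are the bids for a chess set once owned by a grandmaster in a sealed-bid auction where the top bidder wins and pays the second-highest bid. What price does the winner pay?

Sorted high to low: Bidder Y €65 > Bidder M €60 > Bidder R €55 > Bidder H €25 > Bidder B €15.
Bidder Y is the highest bidder, so Bidder Y wins.
Under the second-price rule, the price is the second-highest bid: €60.

Price paid: €60.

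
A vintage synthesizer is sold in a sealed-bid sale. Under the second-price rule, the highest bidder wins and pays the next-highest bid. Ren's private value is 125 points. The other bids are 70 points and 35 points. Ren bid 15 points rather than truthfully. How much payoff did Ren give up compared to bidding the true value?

Payoff forgone: 55 points.

The highest competing bid is 70 points.
Bidding truthfully at 125 points: Ren has the top bid, wins, and pays the second-highest bid 70 points. Payoff = 125 points − 70 points = 55 points.
Bidding 15 points: the top bid is 70 points (a rival), so Ren loses. Payoff = 0 points.
Regret = truthful payoff − actual payoff = 55 points − 0 points = 55 points.
Deviating from a truthful bid can only lose payoff in a second-price auction — never gain.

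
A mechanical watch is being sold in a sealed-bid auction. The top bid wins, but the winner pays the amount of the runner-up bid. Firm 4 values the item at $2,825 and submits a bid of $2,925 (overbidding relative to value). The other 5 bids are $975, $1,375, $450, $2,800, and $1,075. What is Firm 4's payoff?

Highest competing bid: $2,800.
Firm 4's bid $2,925 is the highest overall, so Firm 4 wins and pays the second-highest bid, $2,800.
Payoff = value − price = $2,825 − $2,800 = $25.

Payoff = $25.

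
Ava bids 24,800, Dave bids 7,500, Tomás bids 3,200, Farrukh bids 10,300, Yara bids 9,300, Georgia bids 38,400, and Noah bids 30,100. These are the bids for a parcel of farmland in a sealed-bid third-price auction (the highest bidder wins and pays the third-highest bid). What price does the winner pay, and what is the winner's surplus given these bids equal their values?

Ordered from highest: Georgia 38,400; Noah 30,100; Ava 24,800; Farrukh 10,300; Yara 9,300; Dave 7,500; Tomás 3,200.
Georgia is the highest bidder, so Georgia wins.
Under the third-price rule, the price is the third-highest bid: 24,800.
Surplus = 38,400 − 24,800 = 13,600.

The winner pays 24,800 for a surplus of 13,600.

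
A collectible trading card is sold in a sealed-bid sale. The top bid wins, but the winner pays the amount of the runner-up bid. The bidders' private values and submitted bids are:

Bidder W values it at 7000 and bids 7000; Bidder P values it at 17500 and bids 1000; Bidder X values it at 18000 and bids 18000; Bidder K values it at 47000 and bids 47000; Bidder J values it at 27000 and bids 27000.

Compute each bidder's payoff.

Sorted high to low: Bidder K 47000 > Bidder J 27000 > Bidder X 18000 > Bidder W 7000 > Bidder P 1000.
Bidder K has the top bid and wins; the price is the second-highest bid, 27000.
Bidder K's payoff = 47000 − 27000 = 20000. All other bidders lose, so their payoff is 0.

Payoffs: Bidder W 0, Bidder P 0, Bidder X 0, Bidder K 20000, Bidder J 0.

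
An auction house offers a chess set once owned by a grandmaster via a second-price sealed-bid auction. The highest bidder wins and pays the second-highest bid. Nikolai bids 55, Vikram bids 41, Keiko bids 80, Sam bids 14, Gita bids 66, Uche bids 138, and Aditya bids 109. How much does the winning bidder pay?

The winner pays 109.

Ordered from highest: Uche 138; Aditya 109; Keiko 80; Gita 66; Nikolai 55; Vikram 41; Sam 14.
Uche has the highest bid, so Uche wins.
The second-highest bid is 109, so that is what Uche pays.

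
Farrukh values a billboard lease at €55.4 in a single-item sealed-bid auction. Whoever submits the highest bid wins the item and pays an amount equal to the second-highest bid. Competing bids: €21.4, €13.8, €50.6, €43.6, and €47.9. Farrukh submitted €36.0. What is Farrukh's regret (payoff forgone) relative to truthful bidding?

The highest competing bid is €50.6.
Bidding truthfully at €55.4: Farrukh has the top bid, wins, and pays the second-highest bid €50.6. Payoff = €55.4 − €50.6 = €4.8.
Bidding €36.0: the top bid is €50.6 (a rival), so Farrukh loses. Payoff = €0.0.
Regret = truthful payoff − actual payoff = €4.8 − €0.0 = €4.8.

€4.8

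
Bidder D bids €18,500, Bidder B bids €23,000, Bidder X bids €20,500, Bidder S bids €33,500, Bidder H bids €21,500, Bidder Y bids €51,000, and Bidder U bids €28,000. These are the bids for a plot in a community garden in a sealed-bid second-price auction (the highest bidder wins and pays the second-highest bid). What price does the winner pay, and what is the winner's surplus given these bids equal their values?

Sorted high to low: Bidder Y €51,000 > Bidder S €33,500 > Bidder U €28,000 > Bidder B €23,000 > Bidder H €21,500 > Bidder X €20,500 > Bidder D €18,500.
Bidder Y is the highest bidder, so Bidder Y wins.
Under the second-price rule, the price is the second-highest bid: €33,500.
Surplus = €51,000 − €33,500 = €17,500.

The winner pays €33,500 for a surplus of €17,500.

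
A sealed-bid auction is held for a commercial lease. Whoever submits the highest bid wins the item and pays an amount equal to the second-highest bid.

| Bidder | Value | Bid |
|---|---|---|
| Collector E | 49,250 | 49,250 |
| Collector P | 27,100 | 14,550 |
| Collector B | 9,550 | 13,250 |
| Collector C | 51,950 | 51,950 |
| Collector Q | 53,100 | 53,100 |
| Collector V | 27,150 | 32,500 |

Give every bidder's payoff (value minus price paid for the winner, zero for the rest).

Bids in descending order: Collector Q 53,100; Collector C 51,950; Collector E 49,250; Collector V 32,500; Collector P 14,550; Collector B 13,250.
Collector Q has the top bid and wins; the price is the second-highest bid, 51,950.
Collector Q's payoff = 53,100 − 51,950 = 1,150. All other bidders lose, so their payoff is 0.

Payoffs: Collector E 0, Collector P 0, Collector B 0, Collector C 0, Collector Q 1,150, Collector V 0.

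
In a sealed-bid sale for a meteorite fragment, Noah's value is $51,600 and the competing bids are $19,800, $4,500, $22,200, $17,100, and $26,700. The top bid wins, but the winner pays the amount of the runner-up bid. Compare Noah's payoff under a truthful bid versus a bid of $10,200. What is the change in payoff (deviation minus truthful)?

Change in payoff: -$24,900.

The highest competing bid is $26,700.
Bidding truthfully at $51,600: Noah has the top bid, wins, and pays the second-highest bid $26,700. Payoff = $51,600 − $26,700 = $24,900.
Bidding $10,200: the top bid is $26,700 (a rival), so Noah loses. Payoff = $0.
Change = $0 − $24,900 = -$24,900.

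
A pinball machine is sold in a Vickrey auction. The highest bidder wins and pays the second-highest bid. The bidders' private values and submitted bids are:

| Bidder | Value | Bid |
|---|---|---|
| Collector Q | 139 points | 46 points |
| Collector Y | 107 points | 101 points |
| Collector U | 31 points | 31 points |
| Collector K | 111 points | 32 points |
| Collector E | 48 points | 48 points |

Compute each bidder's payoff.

Collector Q 0 points, Collector Y 59 points, Collector U 0 points, Collector K 0 points, Collector E 0 points.

Bids in descending order: Collector Y 101 points; Collector E 48 points; Collector Q 46 points; Collector K 32 points; Collector U 31 points.
Collector Y has the top bid and wins; the price is the second-highest bid, 48 points.
Collector Y's payoff = 107 points − 48 points = 59 points. All other bidders lose, so their payoff is 0.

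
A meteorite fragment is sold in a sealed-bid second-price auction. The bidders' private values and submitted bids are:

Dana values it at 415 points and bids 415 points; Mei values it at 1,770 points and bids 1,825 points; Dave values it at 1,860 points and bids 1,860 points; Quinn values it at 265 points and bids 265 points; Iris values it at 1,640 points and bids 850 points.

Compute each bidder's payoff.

Ranking the bids: Dave 1,860 points; Mei 1,825 points; Iris 850 points; Dana 415 points; Quinn 265 points.
Dave has the top bid and wins; the price is the second-highest bid, 1,825 points.
Dave's payoff = 1,860 points − 1,825 points = 35 points. All other bidders lose, so their payoff is 0.

Payoffs: Dana 0 points, Mei 0 points, Dave 35 points, Quinn 0 points, Iris 0 points.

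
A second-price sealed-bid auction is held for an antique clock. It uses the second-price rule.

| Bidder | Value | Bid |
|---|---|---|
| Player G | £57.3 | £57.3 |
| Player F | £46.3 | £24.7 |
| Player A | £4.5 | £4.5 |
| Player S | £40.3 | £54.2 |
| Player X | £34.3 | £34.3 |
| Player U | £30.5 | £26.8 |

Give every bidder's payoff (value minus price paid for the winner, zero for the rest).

Ranking the bids: Player G £57.3; Player S £54.2; Player X £34.3; Player U £26.8; Player F £24.7; Player A £4.5.
Player G has the top bid and wins; the price is the second-highest bid, £54.2.
Player G's payoff = £57.3 − £54.2 = £3.1. All other bidders lose, so their payoff is 0.

Payoffs: Player G £3.1, Player F £0.0, Player A £0.0, Player S £0.0, Player X £0.0, Player U £0.0.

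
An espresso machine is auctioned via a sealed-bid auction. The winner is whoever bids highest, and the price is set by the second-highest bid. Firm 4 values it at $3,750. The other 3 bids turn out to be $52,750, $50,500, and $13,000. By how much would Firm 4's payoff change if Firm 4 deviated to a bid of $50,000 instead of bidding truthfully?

The highest competing bid is $52,750.
Bidding truthfully at $3,750: the top bid is $52,750 (a rival), so Firm 4 loses. Payoff = $0.
Bidding $50,000: the top bid is $52,750 (a rival), so Firm 4 loses. Payoff = $0.
Change = $0 − $0 = $0.
The bid only affects whether you win, not the price — here both bids land on the same side of the top rival bid, so the deviation is payoff-neutral.

Change in payoff: $0.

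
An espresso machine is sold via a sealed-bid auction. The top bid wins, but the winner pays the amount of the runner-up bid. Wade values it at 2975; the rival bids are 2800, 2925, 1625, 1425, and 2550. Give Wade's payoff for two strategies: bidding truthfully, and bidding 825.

The highest competing bid is 2925.
Bidding truthfully at 2975: Wade has the top bid, wins, and pays the second-highest bid 2925. Payoff = 2975 − 2925 = 50.
Bidding 825: the top bid is 2925 (a rival), so Wade loses. Payoff = 0.
Deviating from a truthful bid can only lose payoff in a second-price auction — never gain.

(a) 50  (b) 0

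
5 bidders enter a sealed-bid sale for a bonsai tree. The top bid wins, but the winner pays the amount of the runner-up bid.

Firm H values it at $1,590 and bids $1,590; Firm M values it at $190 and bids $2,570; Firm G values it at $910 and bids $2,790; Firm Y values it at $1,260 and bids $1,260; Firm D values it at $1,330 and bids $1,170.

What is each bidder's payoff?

Payoffs: Firm H $0, Firm M $0, Firm G -$1,660, Firm Y $0, Firm D $0.

Ranking the bids: Firm G $2,790; Firm M $2,570; Firm H $1,590; Firm Y $1,260; Firm D $1,170.
Firm G has the top bid and wins; the price is the second-highest bid, $2,570.
Firm G's payoff = $910 − $2,570 = -$1,660. All other bidders lose, so their payoff is 0.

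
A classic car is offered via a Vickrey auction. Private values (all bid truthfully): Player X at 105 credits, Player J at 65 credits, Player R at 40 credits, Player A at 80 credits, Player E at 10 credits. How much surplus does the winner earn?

Winner's surplus: 25 credits.

Bids in descending order: Player X 105 credits, then Player A 80 credits, then Player J 65 credits, then Player R 40 credits, then Player E 10 credits.
Player X wins with the top bid and pays the second-highest, 80 credits.
Surplus = 105 credits − 80 credits = 25 credits.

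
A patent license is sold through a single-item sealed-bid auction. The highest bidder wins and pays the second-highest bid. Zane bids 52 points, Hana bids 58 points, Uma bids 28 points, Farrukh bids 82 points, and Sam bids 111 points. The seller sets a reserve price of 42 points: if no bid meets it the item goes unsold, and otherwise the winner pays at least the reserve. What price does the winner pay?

Bids in descending order: Sam 111 points; Farrukh 82 points; Hana 58 points; Zane 52 points; Uma 28 points.
Sam has the highest bid, so Sam wins.
The second-highest bid is 82 points, which exceeds the reserve, so that sets the price.

Price paid: 82 points.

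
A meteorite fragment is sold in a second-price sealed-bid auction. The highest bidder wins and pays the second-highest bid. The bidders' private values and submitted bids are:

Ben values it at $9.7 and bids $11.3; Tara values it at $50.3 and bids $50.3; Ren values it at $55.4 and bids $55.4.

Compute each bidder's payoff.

Ben $0.0, Tara $0.0, Ren $5.1.

Bids in descending order: Ren $55.4 > Tara $50.3 > Ben $11.3.
Ren has the top bid and wins; the price is the second-highest bid, $50.3.
Ren's payoff = $55.4 − $50.3 = $5.1. All other bidders lose, so their payoff is 0.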